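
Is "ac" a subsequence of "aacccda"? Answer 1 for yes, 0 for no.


Check if "ac" is a subsequence of "aacccda"
Greedy scan:
  Position 0 ('a'): matches sub[0] = 'a'
  Position 1 ('a'): no match needed
  Position 2 ('c'): matches sub[1] = 'c'
  Position 3 ('c'): no match needed
  Position 4 ('c'): no match needed
  Position 5 ('d'): no match needed
  Position 6 ('a'): no match needed
All 2 characters matched => is a subsequence

1


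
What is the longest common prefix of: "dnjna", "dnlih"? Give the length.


Words: dnjna, dnlih
  Position 0: all 'd' => match
  Position 1: all 'n' => match
  Position 2: ('j', 'l') => mismatch, stop
LCP = "dn" (length 2)

2


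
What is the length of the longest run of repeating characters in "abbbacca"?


Input: "abbbacca"
Scanning for longest run:
  Position 1 ('b'): new char, reset run to 1
  Position 2 ('b'): continues run of 'b', length=2
  Position 3 ('b'): continues run of 'b', length=3
  Position 4 ('a'): new char, reset run to 1
  Position 5 ('c'): new char, reset run to 1
  Position 6 ('c'): continues run of 'c', length=2
  Position 7 ('a'): new char, reset run to 1
Longest run: 'b' with length 3

3


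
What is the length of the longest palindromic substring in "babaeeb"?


Input: "babaeeb"
Checking substrings for palindromes:
  [0:3] "bab" (len 3) => palindrome
  [1:4] "aba" (len 3) => palindrome
  [4:6] "ee" (len 2) => palindrome
Longest palindromic substring: "bab" with length 3

3


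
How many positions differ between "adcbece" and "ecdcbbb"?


Comparing "adcbece" and "ecdcbbb" position by position:
  Position 0: 'a' vs 'e' => DIFFER
  Position 1: 'd' vs 'c' => DIFFER
  Position 2: 'c' vs 'd' => DIFFER
  Position 3: 'b' vs 'c' => DIFFER
  Position 4: 'e' vs 'b' => DIFFER
  Position 5: 'c' vs 'b' => DIFFER
  Position 6: 'e' vs 'b' => DIFFER
Positions that differ: 7

7


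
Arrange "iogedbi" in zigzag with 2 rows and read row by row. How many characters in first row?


Zigzag "iogedbi" into 2 rows:
Placing characters:
  'i' => row 0
  'o' => row 1
  'g' => row 0
  'e' => row 1
  'd' => row 0
  'b' => row 1
  'i' => row 0
Rows:
  Row 0: "igdi"
  Row 1: "oeb"
First row length: 4

4


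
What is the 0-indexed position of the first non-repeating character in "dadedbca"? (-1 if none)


Input: dadedbca
Character frequencies:
  'a': 2
  'b': 1
  'c': 1
  'd': 3
  'e': 1
Scanning left to right for freq == 1:
  Position 0 ('d'): freq=3, skip
  Position 1 ('a'): freq=2, skip
  Position 2 ('d'): freq=3, skip
  Position 3 ('e'): unique! => answer = 3

3


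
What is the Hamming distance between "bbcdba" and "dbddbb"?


Comparing "bbcdba" and "dbddbb" position by position:
  Position 0: 'b' vs 'd' => differ
  Position 1: 'b' vs 'b' => same
  Position 2: 'c' vs 'd' => differ
  Position 3: 'd' vs 'd' => same
  Position 4: 'b' vs 'b' => same
  Position 5: 'a' vs 'b' => differ
Total differences (Hamming distance): 3

3


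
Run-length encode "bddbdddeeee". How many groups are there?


Input: bddbdddeeee
Scanning for consecutive runs:
  Group 1: 'b' x 1 (positions 0-0)
  Group 2: 'd' x 2 (positions 1-2)
  Group 3: 'b' x 1 (positions 3-3)
  Group 4: 'd' x 3 (positions 4-6)
  Group 5: 'e' x 4 (positions 7-10)
Total groups: 5

5


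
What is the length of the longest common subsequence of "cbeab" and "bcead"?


LCS of "cbeab" and "bcead"
DP table:
           b    c    e    a    d
      0    0    0    0    0    0
  c   0    0    1    1    1    1
  b   0    1    1    1    1    1
  e   0    1    1    2    2    2
  a   0    1    1    2    3    3
  b   0    1    1    2    3    3
LCS length = dp[5][5] = 3

3


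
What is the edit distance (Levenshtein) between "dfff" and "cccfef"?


Computing edit distance: "dfff" -> "cccfef"
DP table:
           c    c    c    f    e    f
      0    1    2    3    4    5    6
  d   1    1    2    3    4    5    6
  f   2    2    2    3    3    4    5
  f   3    3    3    3    3    4    4
  f   4    4    4    4    3    4    4
Edit distance = dp[4][6] = 4

4


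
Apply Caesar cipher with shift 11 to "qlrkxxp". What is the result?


Caesar cipher: shift "qlrkxxp" by 11
  'q' (pos 16) + 11 = pos 1 = 'b'
  'l' (pos 11) + 11 = pos 22 = 'w'
  'r' (pos 17) + 11 = pos 2 = 'c'
  'k' (pos 10) + 11 = pos 21 = 'v'
  'x' (pos 23) + 11 = pos 8 = 'i'
  'x' (pos 23) + 11 = pos 8 = 'i'
  'p' (pos 15) + 11 = pos 0 = 'a'
Result: bwcviia

bwcviia


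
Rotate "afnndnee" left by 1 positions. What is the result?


Input: "afnndnee", rotate left by 1
First 1 characters: "a"
Remaining characters: "fnndnee"
Concatenate remaining + first: "fnndnee" + "a" = "fnndneea"

fnndneea


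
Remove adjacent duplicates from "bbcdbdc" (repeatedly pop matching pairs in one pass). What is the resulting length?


Input: bbcdbdc
Stack-based adjacent duplicate removal:
  Read 'b': push. Stack: b
  Read 'b': matches stack top 'b' => pop. Stack: (empty)
  Read 'c': push. Stack: c
  Read 'd': push. Stack: cd
  Read 'b': push. Stack: cdb
  Read 'd': push. Stack: cdbd
  Read 'c': push. Stack: cdbdc
Final stack: "cdbdc" (length 5)

5


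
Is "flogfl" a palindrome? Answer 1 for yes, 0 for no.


Input: flogfl
Reversed: lfgolf
  Compare pos 0 ('f') with pos 5 ('l'): MISMATCH
  Compare pos 1 ('l') with pos 4 ('f'): MISMATCH
  Compare pos 2 ('o') with pos 3 ('g'): MISMATCH
Result: not a palindrome

0


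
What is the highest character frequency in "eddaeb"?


Input: eddaeb
Character counts:
  'a': 1
  'b': 1
  'd': 2
  'e': 2
Maximum frequency: 2

2


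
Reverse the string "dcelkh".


Input: dcelkh
Reading characters right to left:
  Position 5: 'h'
  Position 4: 'k'
  Position 3: 'l'
  Position 2: 'e'
  Position 1: 'c'
  Position 0: 'd'
Reversed: hklecd

hklecd


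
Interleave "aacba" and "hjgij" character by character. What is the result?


Interleaving "aacba" and "hjgij":
  Position 0: 'a' from first, 'h' from second => "ah"
  Position 1: 'a' from first, 'j' from second => "aj"
  Position 2: 'c' from first, 'g' from second => "cg"
  Position 3: 'b' from first, 'i' from second => "bi"
  Position 4: 'a' from first, 'j' from second => "aj"
Result: ahajcgbiaj

ahajcgbiaj


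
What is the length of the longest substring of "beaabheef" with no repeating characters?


Input: "beaabheef"
Sliding window (track last position of each char):
  Position 0 ('b'): window [0,0] length 1 -- new best
  Position 1 ('e'): window [0,1] length 2 -- new best
  Position 2 ('a'): window [0,2] length 3 -- new best
  Position 3 ('a'): repeat (last at 2), move window start to 3
  Position 3 ('a'): window [3,3] length 1
  Position 4 ('b'): window [3,4] length 2
  Position 5 ('h'): window [3,5] length 3
  Position 6 ('e'): window [3,6] length 4 -- new best
  Position 7 ('e'): repeat (last at 6), move window start to 7
  Position 7 ('e'): window [7,7] length 1
  Position 8 ('f'): window [7,8] length 2
Longest substring with no repeats: "abhe" with length 4

4


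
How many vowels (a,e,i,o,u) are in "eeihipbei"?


Input: eeihipbei
Checking each character:
  'e' at position 0: vowel (running total: 1)
  'e' at position 1: vowel (running total: 2)
  'i' at position 2: vowel (running total: 3)
  'h' at position 3: consonant
  'i' at position 4: vowel (running total: 4)
  'p' at position 5: consonant
  'b' at position 6: consonant
  'e' at position 7: vowel (running total: 5)
  'i' at position 8: vowel (running total: 6)
Total vowels: 6

6


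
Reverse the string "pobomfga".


Input: pobomfga
Reading characters right to left:
  Position 7: 'a'
  Position 6: 'g'
  Position 5: 'f'
  Position 4: 'm'
  Position 3: 'o'
  Position 2: 'b'
  Position 1: 'o'
  Position 0: 'p'
Reversed: agfmobop

agfmobop


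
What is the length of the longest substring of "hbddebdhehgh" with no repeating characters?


Input: "hbddebdhehgh"
Sliding window (track last position of each char):
  Position 0 ('h'): window [0,0] length 1 -- new best
  Position 1 ('b'): window [0,1] length 2 -- new best
  Position 2 ('d'): window [0,2] length 3 -- new best
  Position 3 ('d'): repeat (last at 2), move window start to 3
  Position 3 ('d'): window [3,3] length 1
  Position 4 ('e'): window [3,4] length 2
  Position 5 ('b'): window [3,5] length 3
  Position 6 ('d'): repeat (last at 3), move window start to 4
  Position 6 ('d'): window [4,6] length 3
  Position 7 ('h'): window [4,7] length 4 -- new best
  Position 8 ('e'): repeat (last at 4), move window start to 5
  Position 8 ('e'): window [5,8] length 4
  Position 9 ('h'): repeat (last at 7), move window start to 8
  Position 9 ('h'): window [8,9] length 2
  Position 10 ('g'): window [8,10] length 3
  Position 11 ('h'): repeat (last at 9), move window start to 10
  Position 11 ('h'): window [10,11] length 2
Longest substring with no repeats: "ebdh" with length 4

4


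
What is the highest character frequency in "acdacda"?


Input: acdacda
Character counts:
  'a': 3
  'c': 2
  'd': 2
Maximum frequency: 3

3


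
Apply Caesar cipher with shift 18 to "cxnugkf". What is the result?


Caesar cipher: shift "cxnugkf" by 18
  'c' (pos 2) + 18 = pos 20 = 'u'
  'x' (pos 23) + 18 = pos 15 = 'p'
  'n' (pos 13) + 18 = pos 5 = 'f'
  'u' (pos 20) + 18 = pos 12 = 'm'
  'g' (pos 6) + 18 = pos 24 = 'y'
  'k' (pos 10) + 18 = pos 2 = 'c'
  'f' (pos 5) + 18 = pos 23 = 'x'
Result: upfmycx

upfmycx


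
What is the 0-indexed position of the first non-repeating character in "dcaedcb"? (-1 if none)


Input: dcaedcb
Character frequencies:
  'a': 1
  'b': 1
  'c': 2
  'd': 2
  'e': 1
Scanning left to right for freq == 1:
  Position 0 ('d'): freq=2, skip
  Position 1 ('c'): freq=2, skip
  Position 2 ('a'): unique! => answer = 2

2


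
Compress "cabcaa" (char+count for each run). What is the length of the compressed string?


Input: cabcaa
Runs:
  'c' x 1 => "c1"
  'a' x 1 => "a1"
  'b' x 1 => "b1"
  'c' x 1 => "c1"
  'a' x 2 => "a2"
Compressed: "c1a1b1c1a2"
Compressed length: 10

10


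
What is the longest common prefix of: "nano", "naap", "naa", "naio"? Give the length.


Words: nano, naap, naa, naio
  Position 0: all 'n' => match
  Position 1: all 'a' => match
  Position 2: ('n', 'a', 'a', 'i') => mismatch, stop
LCP = "na" (length 2)

2


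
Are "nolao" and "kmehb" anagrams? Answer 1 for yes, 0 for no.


Strings: "nolao", "kmehb"
Sorted first:  alnoo
Sorted second: behkm
Differ at position 0: 'a' vs 'b' => not anagrams

0


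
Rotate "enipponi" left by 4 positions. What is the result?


Input: "enipponi", rotate left by 4
First 4 characters: "enip"
Remaining characters: "poni"
Concatenate remaining + first: "poni" + "enip" = "ponienip"

ponienip


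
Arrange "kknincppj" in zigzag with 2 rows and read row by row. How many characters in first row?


Zigzag "kknincppj" into 2 rows:
Placing characters:
  'k' => row 0
  'k' => row 1
  'n' => row 0
  'i' => row 1
  'n' => row 0
  'c' => row 1
  'p' => row 0
  'p' => row 1
  'j' => row 0
Rows:
  Row 0: "knnpj"
  Row 1: "kicp"
First row length: 5

5


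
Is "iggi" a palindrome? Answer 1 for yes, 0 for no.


Input: iggi
Reversed: iggi
  Compare pos 0 ('i') with pos 3 ('i'): match
  Compare pos 1 ('g') with pos 2 ('g'): match
Result: palindrome

1


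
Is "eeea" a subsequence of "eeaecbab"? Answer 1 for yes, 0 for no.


Check if "eeea" is a subsequence of "eeaecbab"
Greedy scan:
  Position 0 ('e'): matches sub[0] = 'e'
  Position 1 ('e'): matches sub[1] = 'e'
  Position 2 ('a'): no match needed
  Position 3 ('e'): matches sub[2] = 'e'
  Position 4 ('c'): no match needed
  Position 5 ('b'): no match needed
  Position 6 ('a'): matches sub[3] = 'a'
  Position 7 ('b'): no match needed
All 4 characters matched => is a subsequence

1


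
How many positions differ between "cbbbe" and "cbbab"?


Comparing "cbbbe" and "cbbab" position by position:
  Position 0: 'c' vs 'c' => same
  Position 1: 'b' vs 'b' => same
  Position 2: 'b' vs 'b' => same
  Position 3: 'b' vs 'a' => DIFFER
  Position 4: 'e' vs 'b' => DIFFER
Positions that differ: 2

2


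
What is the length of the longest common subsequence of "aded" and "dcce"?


LCS of "aded" and "dcce"
DP table:
           d    c    c    e
      0    0    0    0    0
  a   0    0    0    0    0
  d   0    1    1    1    1
  e   0    1    1    1    2
  d   0    1    1    1    2
LCS length = dp[4][4] = 2

2


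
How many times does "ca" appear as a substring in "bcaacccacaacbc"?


Searching for "ca" in "bcaacccacaacbc"
Scanning each position:
  Position 0: "bc" => no
  Position 1: "ca" => MATCH
  Position 2: "aa" => no
  Position 3: "ac" => no
  Position 4: "cc" => no
  Position 5: "cc" => no
  Position 6: "ca" => MATCH
  Position 7: "ac" => no
  Position 8: "ca" => MATCH
  Position 9: "aa" => no
  Position 10: "ac" => no
  Position 11: "cb" => no
  Position 12: "bc" => no
Total occurrences: 3

3


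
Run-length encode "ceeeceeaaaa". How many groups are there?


Input: ceeeceeaaaa
Scanning for consecutive runs:
  Group 1: 'c' x 1 (positions 0-0)
  Group 2: 'e' x 3 (positions 1-3)
  Group 3: 'c' x 1 (positions 4-4)
  Group 4: 'e' x 2 (positions 5-6)
  Group 5: 'a' x 4 (positions 7-10)
Total groups: 5

5


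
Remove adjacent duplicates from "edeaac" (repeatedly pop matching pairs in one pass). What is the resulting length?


Input: edeaac
Stack-based adjacent duplicate removal:
  Read 'e': push. Stack: e
  Read 'd': push. Stack: ed
  Read 'e': push. Stack: ede
  Read 'a': push. Stack: edea
  Read 'a': matches stack top 'a' => pop. Stack: ede
  Read 'c': push. Stack: edec
Final stack: "edec" (length 4)

4


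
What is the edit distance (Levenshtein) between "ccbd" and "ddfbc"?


Computing edit distance: "ccbd" -> "ddfbc"
DP table:
           d    d    f    b    c
      0    1    2    3    4    5
  c   1    1    2    3    4    4
  c   2    2    2    3    4    4
  b   3    3    3    3    3    4
  d   4    3    3    4    4    4
Edit distance = dp[4][5] = 4

4


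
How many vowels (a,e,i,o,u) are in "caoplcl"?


Input: caoplcl
Checking each character:
  'c' at position 0: consonant
  'a' at position 1: vowel (running total: 1)
  'o' at position 2: vowel (running total: 2)
  'p' at position 3: consonant
  'l' at position 4: consonant
  'c' at position 5: consonant
  'l' at position 6: consonant
Total vowels: 2

2


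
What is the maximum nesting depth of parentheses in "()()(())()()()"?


Input: "()()(())()()()"
Tracking depth:
  Position 0 '(': depth becomes 1
  Position 1 ')': depth becomes 0
  Position 2 '(': depth becomes 1
  Position 3 ')': depth becomes 0
  Position 4 '(': depth becomes 1
  Position 5 '(': depth becomes 2
  Position 6 ')': depth becomes 1
  Position 7 ')': depth becomes 0
  Position 8 '(': depth becomes 1
  Position 9 ')': depth becomes 0
  Position 10 '(': depth becomes 1
  Position 11 ')': depth becomes 0
  Position 12 '(': depth becomes 1
  Position 13 ')': depth becomes 0
Maximum depth reached: 2

2


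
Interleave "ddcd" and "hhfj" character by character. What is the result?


Interleaving "ddcd" and "hhfj":
  Position 0: 'd' from first, 'h' from second => "dh"
  Position 1: 'd' from first, 'h' from second => "dh"
  Position 2: 'c' from first, 'f' from second => "cf"
  Position 3: 'd' from first, 'j' from second => "dj"
Result: dhdhcfdj

dhdhcfdj


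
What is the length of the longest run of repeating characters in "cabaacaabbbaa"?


Input: "cabaacaabbbaa"
Scanning for longest run:
  Position 1 ('a'): new char, reset run to 1
  Position 2 ('b'): new char, reset run to 1
  Position 3 ('a'): new char, reset run to 1
  Position 4 ('a'): continues run of 'a', length=2
  Position 5 ('c'): new char, reset run to 1
  Position 6 ('a'): new char, reset run to 1
  Position 7 ('a'): continues run of 'a', length=2
  Position 8 ('b'): new char, reset run to 1
  Position 9 ('b'): continues run of 'b', length=2
  Position 10 ('b'): continues run of 'b', length=3
  Position 11 ('a'): new char, reset run to 1
  Position 12 ('a'): continues run of 'a', length=2
Longest run: 'b' with length 3

3


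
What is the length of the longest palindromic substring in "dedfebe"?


Input: "dedfebe"
Checking substrings for palindromes:
  [0:3] "ded" (len 3) => palindrome
  [4:7] "ebe" (len 3) => palindrome
Longest palindromic substring: "ded" with length 3

3


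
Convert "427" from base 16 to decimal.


Input: "427" in base 16
Positional expansion:
  Digit '4' (value 4) x 16^2 = 1024
  Digit '2' (value 2) x 16^1 = 32
  Digit '7' (value 7) x 16^0 = 7
Sum = 1063

1063


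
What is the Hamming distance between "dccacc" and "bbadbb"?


Comparing "dccacc" and "bbadbb" position by position:
  Position 0: 'd' vs 'b' => differ
  Position 1: 'c' vs 'b' => differ
  Position 2: 'c' vs 'a' => differ
  Position 3: 'a' vs 'd' => differ
  Position 4: 'c' vs 'b' => differ
  Position 5: 'c' vs 'b' => differ
Total differences (Hamming distance): 6

6


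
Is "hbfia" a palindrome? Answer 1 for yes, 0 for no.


Input: hbfia
Reversed: aifbh
  Compare pos 0 ('h') with pos 4 ('a'): MISMATCH
  Compare pos 1 ('b') with pos 3 ('i'): MISMATCH
Result: not a palindrome

0


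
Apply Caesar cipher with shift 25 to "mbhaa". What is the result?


Caesar cipher: shift "mbhaa" by 25
  'm' (pos 12) + 25 = pos 11 = 'l'
  'b' (pos 1) + 25 = pos 0 = 'a'
  'h' (pos 7) + 25 = pos 6 = 'g'
  'a' (pos 0) + 25 = pos 25 = 'z'
  'a' (pos 0) + 25 = pos 25 = 'z'
Result: lagzz

lagzz


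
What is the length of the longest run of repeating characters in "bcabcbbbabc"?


Input: "bcabcbbbabc"
Scanning for longest run:
  Position 1 ('c'): new char, reset run to 1
  Position 2 ('a'): new char, reset run to 1
  Position 3 ('b'): new char, reset run to 1
  Position 4 ('c'): new char, reset run to 1
  Position 5 ('b'): new char, reset run to 1
  Position 6 ('b'): continues run of 'b', length=2
  Position 7 ('b'): continues run of 'b', length=3
  Position 8 ('a'): new char, reset run to 1
  Position 9 ('b'): new char, reset run to 1
  Position 10 ('c'): new char, reset run to 1
Longest run: 'b' with length 3

3


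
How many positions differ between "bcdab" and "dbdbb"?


Comparing "bcdab" and "dbdbb" position by position:
  Position 0: 'b' vs 'd' => DIFFER
  Position 1: 'c' vs 'b' => DIFFER
  Position 2: 'd' vs 'd' => same
  Position 3: 'a' vs 'b' => DIFFER
  Position 4: 'b' vs 'b' => same
Positions that differ: 3

3


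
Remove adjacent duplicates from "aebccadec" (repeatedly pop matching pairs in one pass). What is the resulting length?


Input: aebccadec
Stack-based adjacent duplicate removal:
  Read 'a': push. Stack: a
  Read 'e': push. Stack: ae
  Read 'b': push. Stack: aeb
  Read 'c': push. Stack: aebc
  Read 'c': matches stack top 'c' => pop. Stack: aeb
  Read 'a': push. Stack: aeba
  Read 'd': push. Stack: aebad
  Read 'e': push. Stack: aebade
  Read 'c': push. Stack: aebadec
Final stack: "aebadec" (length 7)

7


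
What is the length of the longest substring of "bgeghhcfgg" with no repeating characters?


Input: "bgeghhcfgg"
Sliding window (track last position of each char):
  Position 0 ('b'): window [0,0] length 1 -- new best
  Position 1 ('g'): window [0,1] length 2 -- new best
  Position 2 ('e'): window [0,2] length 3 -- new best
  Position 3 ('g'): repeat (last at 1), move window start to 2
  Position 3 ('g'): window [2,3] length 2
  Position 4 ('h'): window [2,4] length 3
  Position 5 ('h'): repeat (last at 4), move window start to 5
  Position 5 ('h'): window [5,5] length 1
  Position 6 ('c'): window [5,6] length 2
  Position 7 ('f'): window [5,7] length 3
  Position 8 ('g'): window [5,8] length 4 -- new best
  Position 9 ('g'): repeat (last at 8), move window start to 9
  Position 9 ('g'): window [9,9] length 1
Longest substring with no repeats: "hcfg" with length 4

4


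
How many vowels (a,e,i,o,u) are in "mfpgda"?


Input: mfpgda
Checking each character:
  'm' at position 0: consonant
  'f' at position 1: consonant
  'p' at position 2: consonant
  'g' at position 3: consonant
  'd' at position 4: consonant
  'a' at position 5: vowel (running total: 1)
Total vowels: 1

1


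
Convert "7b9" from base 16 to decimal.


Input: "7b9" in base 16
Positional expansion:
  Digit '7' (value 7) x 16^2 = 1792
  Digit 'b' (value 11) x 16^1 = 176
  Digit '9' (value 9) x 16^0 = 9
Sum = 1977

1977


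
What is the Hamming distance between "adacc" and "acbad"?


Comparing "adacc" and "acbad" position by position:
  Position 0: 'a' vs 'a' => same
  Position 1: 'd' vs 'c' => differ
  Position 2: 'a' vs 'b' => differ
  Position 3: 'c' vs 'a' => differ
  Position 4: 'c' vs 'd' => differ
Total differences (Hamming distance): 4

4


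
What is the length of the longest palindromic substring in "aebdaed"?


Input: "aebdaed"
Checking substrings for palindromes:
  No multi-char palindromic substrings found
Longest palindromic substring: "a" with length 1

1


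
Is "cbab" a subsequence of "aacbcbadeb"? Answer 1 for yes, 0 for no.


Check if "cbab" is a subsequence of "aacbcbadeb"
Greedy scan:
  Position 0 ('a'): no match needed
  Position 1 ('a'): no match needed
  Position 2 ('c'): matches sub[0] = 'c'
  Position 3 ('b'): matches sub[1] = 'b'
  Position 4 ('c'): no match needed
  Position 5 ('b'): no match needed
  Position 6 ('a'): matches sub[2] = 'a'
  Position 7 ('d'): no match needed
  Position 8 ('e'): no match needed
  Position 9 ('b'): matches sub[3] = 'b'
All 4 characters matched => is a subsequence

1


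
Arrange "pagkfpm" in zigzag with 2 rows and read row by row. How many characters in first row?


Zigzag "pagkfpm" into 2 rows:
Placing characters:
  'p' => row 0
  'a' => row 1
  'g' => row 0
  'k' => row 1
  'f' => row 0
  'p' => row 1
  'm' => row 0
Rows:
  Row 0: "pgfm"
  Row 1: "akp"
First row length: 4

4


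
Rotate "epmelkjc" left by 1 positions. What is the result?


Input: "epmelkjc", rotate left by 1
First 1 characters: "e"
Remaining characters: "pmelkjc"
Concatenate remaining + first: "pmelkjc" + "e" = "pmelkjce"

pmelkjce


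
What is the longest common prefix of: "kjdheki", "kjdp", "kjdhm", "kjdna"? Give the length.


Words: kjdheki, kjdp, kjdhm, kjdna
  Position 0: all 'k' => match
  Position 1: all 'j' => match
  Position 2: all 'd' => match
  Position 3: ('h', 'p', 'h', 'n') => mismatch, stop
LCP = "kjd" (length 3)

3


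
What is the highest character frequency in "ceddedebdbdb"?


Input: ceddedebdbdb
Character counts:
  'b': 3
  'c': 1
  'd': 5
  'e': 3
Maximum frequency: 5

5


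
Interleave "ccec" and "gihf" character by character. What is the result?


Interleaving "ccec" and "gihf":
  Position 0: 'c' from first, 'g' from second => "cg"
  Position 1: 'c' from first, 'i' from second => "ci"
  Position 2: 'e' from first, 'h' from second => "eh"
  Position 3: 'c' from first, 'f' from second => "cf"
Result: cgciehcf

cgciehcf


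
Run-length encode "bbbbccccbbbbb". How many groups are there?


Input: bbbbccccbbbbb
Scanning for consecutive runs:
  Group 1: 'b' x 4 (positions 0-3)
  Group 2: 'c' x 4 (positions 4-7)
  Group 3: 'b' x 5 (positions 8-12)
Total groups: 3

3


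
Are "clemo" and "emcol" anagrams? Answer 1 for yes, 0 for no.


Strings: "clemo", "emcol"
Sorted first:  celmo
Sorted second: celmo
Sorted forms match => anagrams

1


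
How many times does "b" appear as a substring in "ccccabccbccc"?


Searching for "b" in "ccccabccbccc"
Scanning each position:
  Position 0: "c" => no
  Position 1: "c" => no
  Position 2: "c" => no
  Position 3: "c" => no
  Position 4: "a" => no
  Position 5: "b" => MATCH
  Position 6: "c" => no
  Position 7: "c" => no
  Position 8: "b" => MATCH
  Position 9: "c" => no
  Position 10: "c" => no
  Position 11: "c" => no
Total occurrences: 2

2


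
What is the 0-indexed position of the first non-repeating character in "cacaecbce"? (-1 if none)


Input: cacaecbce
Character frequencies:
  'a': 2
  'b': 1
  'c': 4
  'e': 2
Scanning left to right for freq == 1:
  Position 0 ('c'): freq=4, skip
  Position 1 ('a'): freq=2, skip
  Position 2 ('c'): freq=4, skip
  Position 3 ('a'): freq=2, skip
  Position 4 ('e'): freq=2, skip
  Position 5 ('c'): freq=4, skip
  Position 6 ('b'): unique! => answer = 6

6


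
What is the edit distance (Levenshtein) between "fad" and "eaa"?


Computing edit distance: "fad" -> "eaa"
DP table:
           e    a    a
      0    1    2    3
  f   1    1    2    3
  a   2    2    1    2
  d   3    3    2    2
Edit distance = dp[3][3] = 2

2


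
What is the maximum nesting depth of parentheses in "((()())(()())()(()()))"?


Input: "((()())(()())()(()()))"
Tracking depth:
  Position 0 '(': depth becomes 1
  Position 1 '(': depth becomes 2
  Position 2 '(': depth becomes 3
  Position 3 ')': depth becomes 2
  Position 4 '(': depth becomes 3
  Position 5 ')': depth becomes 2
  Position 6 ')': depth becomes 1
  Position 7 '(': depth becomes 2
  Position 8 '(': depth becomes 3
  Position 9 ')': depth becomes 2
  Position 10 '(': depth becomes 3
  Position 11 ')': depth becomes 2
  Position 12 ')': depth becomes 1
  Position 13 '(': depth becomes 2
  Position 14 ')': depth becomes 1
  Position 15 '(': depth becomes 2
  Position 16 '(': depth becomes 3
  Position 17 ')': depth becomes 2
  Position 18 '(': depth becomes 3
  Position 19 ')': depth becomes 2
  Position 20 ')': depth becomes 1
  Position 21 ')': depth becomes 0
Maximum depth reached: 3

3


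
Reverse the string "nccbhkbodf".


Input: nccbhkbodf
Reading characters right to left:
  Position 9: 'f'
  Position 8: 'd'
  Position 7: 'o'
  Position 6: 'b'
  Position 5: 'k'
  Position 4: 'h'
  Position 3: 'b'
  Position 2: 'c'
  Position 1: 'c'
  Position 0: 'n'
Reversed: fdobkhbccn

fdobkhbccn


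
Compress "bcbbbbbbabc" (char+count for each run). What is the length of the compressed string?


Input: bcbbbbbbabc
Runs:
  'b' x 1 => "b1"
  'c' x 1 => "c1"
  'b' x 6 => "b6"
  'a' x 1 => "a1"
  'b' x 1 => "b1"
  'c' x 1 => "c1"
Compressed: "b1c1b6a1b1c1"
Compressed length: 12

12


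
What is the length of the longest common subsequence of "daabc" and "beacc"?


LCS of "daabc" and "beacc"
DP table:
           b    e    a    c    c
      0    0    0    0    0    0
  d   0    0    0    0    0    0
  a   0    0    0    1    1    1
  a   0    0    0    1    1    1
  b   0    1    1    1    1    1
  c   0    1    1    1    2    2
LCS length = dp[5][5] = 2

2


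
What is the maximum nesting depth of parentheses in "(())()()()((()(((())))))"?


Input: "(())()()()((()(((())))))"
Tracking depth:
  Position 0 '(': depth becomes 1
  Position 1 '(': depth becomes 2
  Position 2 ')': depth becomes 1
  Position 3 ')': depth becomes 0
  Position 4 '(': depth becomes 1
  Position 5 ')': depth becomes 0
  Position 6 '(': depth becomes 1
  Position 7 ')': depth becomes 0
  Position 8 '(': depth becomes 1
  Position 9 ')': depth becomes 0
  Position 10 '(': depth becomes 1
  Position 11 '(': depth becomes 2
  Position 12 '(': depth becomes 3
  Position 13 ')': depth becomes 2
  Position 14 '(': depth becomes 3
  Position 15 '(': depth becomes 4
  Position 16 '(': depth becomes 5
  Position 17 '(': depth becomes 6
  Position 18 ')': depth becomes 5
  Position 19 ')': depth becomes 4
  Position 20 ')': depth becomes 3
  Position 21 ')': depth becomes 2
  Position 22 ')': depth becomes 1
  Position 23 ')': depth becomes 0
Maximum depth reached: 6

6


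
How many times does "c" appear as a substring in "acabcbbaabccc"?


Searching for "c" in "acabcbbaabccc"
Scanning each position:
  Position 0: "a" => no
  Position 1: "c" => MATCH
  Position 2: "a" => no
  Position 3: "b" => no
  Position 4: "c" => MATCH
  Position 5: "b" => no
  Position 6: "b" => no
  Position 7: "a" => no
  Position 8: "a" => no
  Position 9: "b" => no
  Position 10: "c" => MATCH
  Position 11: "c" => MATCH
  Position 12: "c" => MATCH
Total occurrences: 5

5


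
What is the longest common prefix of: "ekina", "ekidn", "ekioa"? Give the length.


Words: ekina, ekidn, ekioa
  Position 0: all 'e' => match
  Position 1: all 'k' => match
  Position 2: all 'i' => match
  Position 3: ('n', 'd', 'o') => mismatch, stop
LCP = "eki" (length 3)

3


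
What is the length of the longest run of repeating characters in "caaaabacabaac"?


Input: "caaaabacabaac"
Scanning for longest run:
  Position 1 ('a'): new char, reset run to 1
  Position 2 ('a'): continues run of 'a', length=2
  Position 3 ('a'): continues run of 'a', length=3
  Position 4 ('a'): continues run of 'a', length=4
  Position 5 ('b'): new char, reset run to 1
  Position 6 ('a'): new char, reset run to 1
  Position 7 ('c'): new char, reset run to 1
  Position 8 ('a'): new char, reset run to 1
  Position 9 ('b'): new char, reset run to 1
  Position 10 ('a'): new char, reset run to 1
  Position 11 ('a'): continues run of 'a', length=2
  Position 12 ('c'): new char, reset run to 1
Longest run: 'a' with length 4

4


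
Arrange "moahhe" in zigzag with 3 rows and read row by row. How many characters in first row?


Zigzag "moahhe" into 3 rows:
Placing characters:
  'm' => row 0
  'o' => row 1
  'a' => row 2
  'h' => row 1
  'h' => row 0
  'e' => row 1
Rows:
  Row 0: "mh"
  Row 1: "ohe"
  Row 2: "a"
First row length: 2

2


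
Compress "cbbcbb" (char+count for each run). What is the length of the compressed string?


Input: cbbcbb
Runs:
  'c' x 1 => "c1"
  'b' x 2 => "b2"
  'c' x 1 => "c1"
  'b' x 2 => "b2"
Compressed: "c1b2c1b2"
Compressed length: 8

8


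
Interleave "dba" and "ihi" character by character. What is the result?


Interleaving "dba" and "ihi":
  Position 0: 'd' from first, 'i' from second => "di"
  Position 1: 'b' from first, 'h' from second => "bh"
  Position 2: 'a' from first, 'i' from second => "ai"
Result: dibhai

dibhai


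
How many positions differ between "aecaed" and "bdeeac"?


Comparing "aecaed" and "bdeeac" position by position:
  Position 0: 'a' vs 'b' => DIFFER
  Position 1: 'e' vs 'd' => DIFFER
  Position 2: 'c' vs 'e' => DIFFER
  Position 3: 'a' vs 'e' => DIFFER
  Position 4: 'e' vs 'a' => DIFFER
  Position 5: 'd' vs 'c' => DIFFER
Positions that differ: 6

6


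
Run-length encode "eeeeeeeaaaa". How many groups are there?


Input: eeeeeeeaaaa
Scanning for consecutive runs:
  Group 1: 'e' x 7 (positions 0-6)
  Group 2: 'a' x 4 (positions 7-10)
Total groups: 2

2


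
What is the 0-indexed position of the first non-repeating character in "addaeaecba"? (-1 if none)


Input: addaeaecba
Character frequencies:
  'a': 4
  'b': 1
  'c': 1
  'd': 2
  'e': 2
Scanning left to right for freq == 1:
  Position 0 ('a'): freq=4, skip
  Position 1 ('d'): freq=2, skip
  Position 2 ('d'): freq=2, skip
  Position 3 ('a'): freq=4, skip
  Position 4 ('e'): freq=2, skip
  Position 5 ('a'): freq=4, skip
  Position 6 ('e'): freq=2, skip
  Position 7 ('c'): unique! => answer = 7

7


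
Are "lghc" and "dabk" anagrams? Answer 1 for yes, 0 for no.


Strings: "lghc", "dabk"
Sorted first:  cghl
Sorted second: abdk
Differ at position 0: 'c' vs 'a' => not anagrams

0


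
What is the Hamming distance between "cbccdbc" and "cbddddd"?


Comparing "cbccdbc" and "cbddddd" position by position:
  Position 0: 'c' vs 'c' => same
  Position 1: 'b' vs 'b' => same
  Position 2: 'c' vs 'd' => differ
  Position 3: 'c' vs 'd' => differ
  Position 4: 'd' vs 'd' => same
  Position 5: 'b' vs 'd' => differ
  Position 6: 'c' vs 'd' => differ
Total differences (Hamming distance): 4

4


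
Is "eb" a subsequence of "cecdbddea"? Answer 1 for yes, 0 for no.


Check if "eb" is a subsequence of "cecdbddea"
Greedy scan:
  Position 0 ('c'): no match needed
  Position 1 ('e'): matches sub[0] = 'e'
  Position 2 ('c'): no match needed
  Position 3 ('d'): no match needed
  Position 4 ('b'): matches sub[1] = 'b'
  Position 5 ('d'): no match needed
  Position 6 ('d'): no match needed
  Position 7 ('e'): no match needed
  Position 8 ('a'): no match needed
All 2 characters matched => is a subsequence

1


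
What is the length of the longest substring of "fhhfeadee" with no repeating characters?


Input: "fhhfeadee"
Sliding window (track last position of each char):
  Position 0 ('f'): window [0,0] length 1 -- new best
  Position 1 ('h'): window [0,1] length 2 -- new best
  Position 2 ('h'): repeat (last at 1), move window start to 2
  Position 2 ('h'): window [2,2] length 1
  Position 3 ('f'): window [2,3] length 2
  Position 4 ('e'): window [2,4] length 3 -- new best
  Position 5 ('a'): window [2,5] length 4 -- new best
  Position 6 ('d'): window [2,6] length 5 -- new best
  Position 7 ('e'): repeat (last at 4), move window start to 5
  Position 7 ('e'): window [5,7] length 3
  Position 8 ('e'): repeat (last at 7), move window start to 8
  Position 8 ('e'): window [8,8] length 1
Longest substring with no repeats: "hfead" with length 5

5


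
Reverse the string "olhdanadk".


Input: olhdanadk
Reading characters right to left:
  Position 8: 'k'
  Position 7: 'd'
  Position 6: 'a'
  Position 5: 'n'
  Position 4: 'a'
  Position 3: 'd'
  Position 2: 'h'
  Position 1: 'l'
  Position 0: 'o'
Reversed: kdanadhlo

kdanadhlo


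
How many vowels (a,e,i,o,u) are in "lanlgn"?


Input: lanlgn
Checking each character:
  'l' at position 0: consonant
  'a' at position 1: vowel (running total: 1)
  'n' at position 2: consonant
  'l' at position 3: consonant
  'g' at position 4: consonant
  'n' at position 5: consonant
Total vowels: 1

1


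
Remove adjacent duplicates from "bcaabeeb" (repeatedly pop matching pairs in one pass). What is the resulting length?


Input: bcaabeeb
Stack-based adjacent duplicate removal:
  Read 'b': push. Stack: b
  Read 'c': push. Stack: bc
  Read 'a': push. Stack: bca
  Read 'a': matches stack top 'a' => pop. Stack: bc
  Read 'b': push. Stack: bcb
  Read 'e': push. Stack: bcbe
  Read 'e': matches stack top 'e' => pop. Stack: bcb
  Read 'b': matches stack top 'b' => pop. Stack: bc
Final stack: "bc" (length 2)

2


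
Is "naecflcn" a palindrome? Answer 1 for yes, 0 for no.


Input: naecflcn
Reversed: nclfcean
  Compare pos 0 ('n') with pos 7 ('n'): match
  Compare pos 1 ('a') with pos 6 ('c'): MISMATCH
  Compare pos 2 ('e') with pos 5 ('l'): MISMATCH
  Compare pos 3 ('c') with pos 4 ('f'): MISMATCH
Result: not a palindrome

0


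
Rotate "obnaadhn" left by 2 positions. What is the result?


Input: "obnaadhn", rotate left by 2
First 2 characters: "ob"
Remaining characters: "naadhn"
Concatenate remaining + first: "naadhn" + "ob" = "naadhnob"

naadhnob


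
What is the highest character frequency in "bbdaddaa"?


Input: bbdaddaa
Character counts:
  'a': 3
  'b': 2
  'd': 3
Maximum frequency: 3

3


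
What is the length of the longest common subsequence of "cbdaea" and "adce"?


LCS of "cbdaea" and "adce"
DP table:
           a    d    c    e
      0    0    0    0    0
  c   0    0    0    1    1
  b   0    0    0    1    1
  d   0    0    1    1    1
  a   0    1    1    1    1
  e   0    1    1    1    2
  a   0    1    1    1    2
LCS length = dp[6][4] = 2

2


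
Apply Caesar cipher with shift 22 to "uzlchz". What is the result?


Caesar cipher: shift "uzlchz" by 22
  'u' (pos 20) + 22 = pos 16 = 'q'
  'z' (pos 25) + 22 = pos 21 = 'v'
  'l' (pos 11) + 22 = pos 7 = 'h'
  'c' (pos 2) + 22 = pos 24 = 'y'
  'h' (pos 7) + 22 = pos 3 = 'd'
  'z' (pos 25) + 22 = pos 21 = 'v'
Result: qvhydv

qvhydv


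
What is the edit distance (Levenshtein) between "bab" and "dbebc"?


Computing edit distance: "bab" -> "dbebc"
DP table:
           d    b    e    b    c
      0    1    2    3    4    5
  b   1    1    1    2    3    4
  a   2    2    2    2    3    4
  b   3    3    2    3    2    3
Edit distance = dp[3][5] = 3

3


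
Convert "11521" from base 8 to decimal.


Input: "11521" in base 8
Positional expansion:
  Digit '1' (value 1) x 8^4 = 4096
  Digit '1' (value 1) x 8^3 = 512
  Digit '5' (value 5) x 8^2 = 320
  Digit '2' (value 2) x 8^1 = 16
  Digit '1' (value 1) x 8^0 = 1
Sum = 4945

4945


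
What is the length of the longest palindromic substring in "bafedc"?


Input: "bafedc"
Checking substrings for palindromes:
  No multi-char palindromic substrings found
Longest palindromic substring: "b" with length 1

1


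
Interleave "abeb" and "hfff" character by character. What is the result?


Interleaving "abeb" and "hfff":
  Position 0: 'a' from first, 'h' from second => "ah"
  Position 1: 'b' from first, 'f' from second => "bf"
  Position 2: 'e' from first, 'f' from second => "ef"
  Position 3: 'b' from first, 'f' from second => "bf"
Result: ahbfefbf

ahbfefbf


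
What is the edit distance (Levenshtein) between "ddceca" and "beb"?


Computing edit distance: "ddceca" -> "beb"
DP table:
           b    e    b
      0    1    2    3
  d   1    1    2    3
  d   2    2    2    3
  c   3    3    3    3
  e   4    4    3    4
  c   5    5    4    4
  a   6    6    5    5
Edit distance = dp[6][3] = 5

5


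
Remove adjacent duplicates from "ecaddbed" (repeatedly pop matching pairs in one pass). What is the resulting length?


Input: ecaddbed
Stack-based adjacent duplicate removal:
  Read 'e': push. Stack: e
  Read 'c': push. Stack: ec
  Read 'a': push. Stack: eca
  Read 'd': push. Stack: ecad
  Read 'd': matches stack top 'd' => pop. Stack: eca
  Read 'b': push. Stack: ecab
  Read 'e': push. Stack: ecabe
  Read 'd': push. Stack: ecabed
Final stack: "ecabed" (length 6)

6


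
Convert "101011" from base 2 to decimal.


Input: "101011" in base 2
Positional expansion:
  Digit '1' (value 1) x 2^5 = 32
  Digit '0' (value 0) x 2^4 = 0
  Digit '1' (value 1) x 2^3 = 8
  Digit '0' (value 0) x 2^2 = 0
  Digit '1' (value 1) x 2^1 = 2
  Digit '1' (value 1) x 2^0 = 1
Sum = 43

43


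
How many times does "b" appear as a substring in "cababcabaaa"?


Searching for "b" in "cababcabaaa"
Scanning each position:
  Position 0: "c" => no
  Position 1: "a" => no
  Position 2: "b" => MATCH
  Position 3: "a" => no
  Position 4: "b" => MATCH
  Position 5: "c" => no
  Position 6: "a" => no
  Position 7: "b" => MATCH
  Position 8: "a" => no
  Position 9: "a" => no
  Position 10: "a" => no
Total occurrences: 3

3


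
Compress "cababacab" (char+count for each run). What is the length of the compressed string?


Input: cababacab
Runs:
  'c' x 1 => "c1"
  'a' x 1 => "a1"
  'b' x 1 => "b1"
  'a' x 1 => "a1"
  'b' x 1 => "b1"
  'a' x 1 => "a1"
  'c' x 1 => "c1"
  'a' x 1 => "a1"
  'b' x 1 => "b1"
Compressed: "c1a1b1a1b1a1c1a1b1"
Compressed length: 18

18


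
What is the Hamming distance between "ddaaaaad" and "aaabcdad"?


Comparing "ddaaaaad" and "aaabcdad" position by position:
  Position 0: 'd' vs 'a' => differ
  Position 1: 'd' vs 'a' => differ
  Position 2: 'a' vs 'a' => same
  Position 3: 'a' vs 'b' => differ
  Position 4: 'a' vs 'c' => differ
  Position 5: 'a' vs 'd' => differ
  Position 6: 'a' vs 'a' => same
  Position 7: 'd' vs 'd' => same
Total differences (Hamming distance): 5

5


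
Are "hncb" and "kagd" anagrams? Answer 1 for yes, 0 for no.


Strings: "hncb", "kagd"
Sorted first:  bchn
Sorted second: adgk
Differ at position 0: 'b' vs 'a' => not anagrams

0


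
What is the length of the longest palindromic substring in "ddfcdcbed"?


Input: "ddfcdcbed"
Checking substrings for palindromes:
  [3:6] "cdc" (len 3) => palindrome
  [0:2] "dd" (len 2) => palindrome
Longest palindromic substring: "cdc" with length 3

3


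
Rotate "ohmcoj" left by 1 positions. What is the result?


Input: "ohmcoj", rotate left by 1
First 1 characters: "o"
Remaining characters: "hmcoj"
Concatenate remaining + first: "hmcoj" + "o" = "hmcojo"

hmcojo


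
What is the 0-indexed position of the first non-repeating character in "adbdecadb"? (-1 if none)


Input: adbdecadb
Character frequencies:
  'a': 2
  'b': 2
  'c': 1
  'd': 3
  'e': 1
Scanning left to right for freq == 1:
  Position 0 ('a'): freq=2, skip
  Position 1 ('d'): freq=3, skip
  Position 2 ('b'): freq=2, skip
  Position 3 ('d'): freq=3, skip
  Position 4 ('e'): unique! => answer = 4

4


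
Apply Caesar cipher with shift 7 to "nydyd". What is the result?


Caesar cipher: shift "nydyd" by 7
  'n' (pos 13) + 7 = pos 20 = 'u'
  'y' (pos 24) + 7 = pos 5 = 'f'
  'd' (pos 3) + 7 = pos 10 = 'k'
  'y' (pos 24) + 7 = pos 5 = 'f'
  'd' (pos 3) + 7 = pos 10 = 'k'
Result: ufkfk

ufkfk
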